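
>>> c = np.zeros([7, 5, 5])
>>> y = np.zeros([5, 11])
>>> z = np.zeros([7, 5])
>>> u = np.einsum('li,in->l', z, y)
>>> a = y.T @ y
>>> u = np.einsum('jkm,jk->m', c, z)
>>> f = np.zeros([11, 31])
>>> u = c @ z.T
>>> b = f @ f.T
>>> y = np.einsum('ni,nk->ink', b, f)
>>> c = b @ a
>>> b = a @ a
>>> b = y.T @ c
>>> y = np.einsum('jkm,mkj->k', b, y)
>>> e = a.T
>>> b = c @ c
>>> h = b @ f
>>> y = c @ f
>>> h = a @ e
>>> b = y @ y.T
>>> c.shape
(11, 11)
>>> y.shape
(11, 31)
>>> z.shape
(7, 5)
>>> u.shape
(7, 5, 7)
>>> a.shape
(11, 11)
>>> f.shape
(11, 31)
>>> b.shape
(11, 11)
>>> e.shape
(11, 11)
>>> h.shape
(11, 11)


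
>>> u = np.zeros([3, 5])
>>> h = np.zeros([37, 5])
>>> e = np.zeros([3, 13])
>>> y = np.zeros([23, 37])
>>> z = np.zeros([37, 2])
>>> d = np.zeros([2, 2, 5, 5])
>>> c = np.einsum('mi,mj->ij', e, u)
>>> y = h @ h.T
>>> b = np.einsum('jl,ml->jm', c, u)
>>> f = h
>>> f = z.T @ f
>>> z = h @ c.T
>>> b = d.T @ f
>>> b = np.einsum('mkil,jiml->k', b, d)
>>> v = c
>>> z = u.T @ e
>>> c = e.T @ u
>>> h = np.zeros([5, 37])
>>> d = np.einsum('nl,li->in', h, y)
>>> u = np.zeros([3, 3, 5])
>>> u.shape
(3, 3, 5)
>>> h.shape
(5, 37)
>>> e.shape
(3, 13)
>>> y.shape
(37, 37)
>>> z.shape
(5, 13)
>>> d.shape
(37, 5)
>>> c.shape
(13, 5)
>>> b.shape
(5,)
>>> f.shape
(2, 5)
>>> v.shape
(13, 5)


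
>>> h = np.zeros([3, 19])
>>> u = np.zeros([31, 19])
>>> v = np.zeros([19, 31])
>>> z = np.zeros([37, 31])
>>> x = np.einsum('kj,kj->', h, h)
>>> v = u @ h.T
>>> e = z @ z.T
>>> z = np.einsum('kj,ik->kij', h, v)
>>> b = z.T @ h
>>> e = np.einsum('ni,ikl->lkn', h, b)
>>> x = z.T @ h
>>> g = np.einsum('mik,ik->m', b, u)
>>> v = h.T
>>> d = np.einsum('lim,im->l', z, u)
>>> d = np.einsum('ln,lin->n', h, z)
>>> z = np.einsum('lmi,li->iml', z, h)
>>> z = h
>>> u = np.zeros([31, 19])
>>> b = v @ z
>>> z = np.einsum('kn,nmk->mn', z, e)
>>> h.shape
(3, 19)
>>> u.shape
(31, 19)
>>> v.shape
(19, 3)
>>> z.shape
(31, 19)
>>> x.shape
(19, 31, 19)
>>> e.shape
(19, 31, 3)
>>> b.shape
(19, 19)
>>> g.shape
(19,)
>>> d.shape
(19,)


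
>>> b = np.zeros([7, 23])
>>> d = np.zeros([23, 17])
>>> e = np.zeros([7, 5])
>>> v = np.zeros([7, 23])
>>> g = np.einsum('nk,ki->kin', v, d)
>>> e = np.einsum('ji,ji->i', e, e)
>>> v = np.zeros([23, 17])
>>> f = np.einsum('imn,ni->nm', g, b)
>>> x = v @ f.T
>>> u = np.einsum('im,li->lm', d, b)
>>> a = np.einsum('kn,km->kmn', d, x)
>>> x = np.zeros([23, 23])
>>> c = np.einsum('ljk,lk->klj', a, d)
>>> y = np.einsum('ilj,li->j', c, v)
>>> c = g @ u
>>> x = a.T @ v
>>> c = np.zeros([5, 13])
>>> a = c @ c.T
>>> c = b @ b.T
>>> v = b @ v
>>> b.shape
(7, 23)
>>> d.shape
(23, 17)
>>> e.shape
(5,)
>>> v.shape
(7, 17)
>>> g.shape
(23, 17, 7)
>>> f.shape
(7, 17)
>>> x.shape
(17, 7, 17)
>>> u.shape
(7, 17)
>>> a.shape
(5, 5)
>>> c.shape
(7, 7)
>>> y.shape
(7,)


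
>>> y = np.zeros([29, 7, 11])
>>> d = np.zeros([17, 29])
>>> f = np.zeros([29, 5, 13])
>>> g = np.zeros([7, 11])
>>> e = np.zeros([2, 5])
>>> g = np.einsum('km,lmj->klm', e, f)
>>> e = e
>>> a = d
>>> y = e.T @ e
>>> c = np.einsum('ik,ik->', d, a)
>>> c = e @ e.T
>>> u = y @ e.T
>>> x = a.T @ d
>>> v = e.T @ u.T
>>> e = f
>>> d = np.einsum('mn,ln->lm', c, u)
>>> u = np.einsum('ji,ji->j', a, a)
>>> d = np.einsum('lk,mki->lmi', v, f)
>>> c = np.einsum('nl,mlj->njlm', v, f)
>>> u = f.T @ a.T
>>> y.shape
(5, 5)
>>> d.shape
(5, 29, 13)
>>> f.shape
(29, 5, 13)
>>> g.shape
(2, 29, 5)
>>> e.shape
(29, 5, 13)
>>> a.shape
(17, 29)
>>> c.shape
(5, 13, 5, 29)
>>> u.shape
(13, 5, 17)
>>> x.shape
(29, 29)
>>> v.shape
(5, 5)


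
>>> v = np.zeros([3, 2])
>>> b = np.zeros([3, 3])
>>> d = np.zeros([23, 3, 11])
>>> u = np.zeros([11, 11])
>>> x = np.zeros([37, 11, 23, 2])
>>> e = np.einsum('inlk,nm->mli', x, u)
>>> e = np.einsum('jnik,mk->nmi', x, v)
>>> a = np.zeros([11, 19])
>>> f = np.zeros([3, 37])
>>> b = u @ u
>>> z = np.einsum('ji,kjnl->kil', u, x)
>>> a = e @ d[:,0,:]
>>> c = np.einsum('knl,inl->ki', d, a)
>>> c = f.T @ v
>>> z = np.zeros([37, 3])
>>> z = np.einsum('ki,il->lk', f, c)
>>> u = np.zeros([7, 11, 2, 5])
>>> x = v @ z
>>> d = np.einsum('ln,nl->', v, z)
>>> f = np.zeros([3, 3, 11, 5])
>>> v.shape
(3, 2)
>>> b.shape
(11, 11)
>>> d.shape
()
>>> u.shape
(7, 11, 2, 5)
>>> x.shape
(3, 3)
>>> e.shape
(11, 3, 23)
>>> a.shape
(11, 3, 11)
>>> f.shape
(3, 3, 11, 5)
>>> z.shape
(2, 3)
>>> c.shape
(37, 2)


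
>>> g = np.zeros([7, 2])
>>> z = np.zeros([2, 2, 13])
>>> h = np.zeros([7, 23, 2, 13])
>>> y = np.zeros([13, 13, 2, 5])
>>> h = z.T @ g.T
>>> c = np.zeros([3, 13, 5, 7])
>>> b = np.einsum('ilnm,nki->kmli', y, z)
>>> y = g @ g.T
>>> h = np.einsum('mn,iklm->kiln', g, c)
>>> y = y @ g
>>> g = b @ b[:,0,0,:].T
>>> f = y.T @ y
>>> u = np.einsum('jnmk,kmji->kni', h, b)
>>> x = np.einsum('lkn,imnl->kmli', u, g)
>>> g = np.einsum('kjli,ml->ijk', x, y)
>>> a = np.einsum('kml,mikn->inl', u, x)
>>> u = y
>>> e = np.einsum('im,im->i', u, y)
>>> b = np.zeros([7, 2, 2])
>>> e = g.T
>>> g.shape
(2, 5, 3)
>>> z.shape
(2, 2, 13)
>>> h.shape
(13, 3, 5, 2)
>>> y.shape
(7, 2)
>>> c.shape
(3, 13, 5, 7)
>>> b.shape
(7, 2, 2)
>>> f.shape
(2, 2)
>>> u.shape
(7, 2)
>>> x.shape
(3, 5, 2, 2)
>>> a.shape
(5, 2, 13)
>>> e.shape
(3, 5, 2)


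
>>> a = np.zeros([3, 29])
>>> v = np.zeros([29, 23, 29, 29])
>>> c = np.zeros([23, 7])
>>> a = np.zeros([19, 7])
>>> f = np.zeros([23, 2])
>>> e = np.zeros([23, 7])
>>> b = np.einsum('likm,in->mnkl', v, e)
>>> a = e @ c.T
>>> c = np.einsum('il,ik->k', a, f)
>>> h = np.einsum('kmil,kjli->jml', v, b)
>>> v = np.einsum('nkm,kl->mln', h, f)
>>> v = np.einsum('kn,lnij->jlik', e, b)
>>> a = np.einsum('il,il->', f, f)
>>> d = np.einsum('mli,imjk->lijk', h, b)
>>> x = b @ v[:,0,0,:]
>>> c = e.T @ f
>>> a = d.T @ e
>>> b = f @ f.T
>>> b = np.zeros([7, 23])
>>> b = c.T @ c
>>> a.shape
(29, 29, 29, 7)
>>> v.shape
(29, 29, 29, 23)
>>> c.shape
(7, 2)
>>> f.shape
(23, 2)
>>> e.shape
(23, 7)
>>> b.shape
(2, 2)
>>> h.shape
(7, 23, 29)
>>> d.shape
(23, 29, 29, 29)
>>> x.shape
(29, 7, 29, 23)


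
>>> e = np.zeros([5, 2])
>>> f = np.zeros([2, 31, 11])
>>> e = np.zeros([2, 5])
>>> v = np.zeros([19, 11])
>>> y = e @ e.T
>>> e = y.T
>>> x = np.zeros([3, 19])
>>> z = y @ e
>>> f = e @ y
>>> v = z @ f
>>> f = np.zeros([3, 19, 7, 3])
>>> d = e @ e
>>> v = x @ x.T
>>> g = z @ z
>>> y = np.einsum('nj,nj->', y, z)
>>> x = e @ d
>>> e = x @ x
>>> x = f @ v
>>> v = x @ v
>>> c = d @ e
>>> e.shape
(2, 2)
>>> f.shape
(3, 19, 7, 3)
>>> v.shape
(3, 19, 7, 3)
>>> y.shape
()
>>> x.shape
(3, 19, 7, 3)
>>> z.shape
(2, 2)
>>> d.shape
(2, 2)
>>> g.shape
(2, 2)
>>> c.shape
(2, 2)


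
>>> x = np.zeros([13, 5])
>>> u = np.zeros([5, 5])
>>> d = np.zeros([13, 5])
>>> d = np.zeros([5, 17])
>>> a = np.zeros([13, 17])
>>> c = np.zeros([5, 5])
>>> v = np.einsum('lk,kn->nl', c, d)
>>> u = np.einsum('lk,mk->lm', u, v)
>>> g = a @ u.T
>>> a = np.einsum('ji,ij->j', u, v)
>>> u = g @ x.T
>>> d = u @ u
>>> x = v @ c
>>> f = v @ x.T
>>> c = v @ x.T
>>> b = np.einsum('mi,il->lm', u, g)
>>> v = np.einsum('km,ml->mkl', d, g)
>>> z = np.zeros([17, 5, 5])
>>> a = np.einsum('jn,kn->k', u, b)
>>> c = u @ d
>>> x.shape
(17, 5)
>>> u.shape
(13, 13)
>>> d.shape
(13, 13)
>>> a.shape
(5,)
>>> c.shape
(13, 13)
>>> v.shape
(13, 13, 5)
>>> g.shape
(13, 5)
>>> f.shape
(17, 17)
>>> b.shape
(5, 13)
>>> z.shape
(17, 5, 5)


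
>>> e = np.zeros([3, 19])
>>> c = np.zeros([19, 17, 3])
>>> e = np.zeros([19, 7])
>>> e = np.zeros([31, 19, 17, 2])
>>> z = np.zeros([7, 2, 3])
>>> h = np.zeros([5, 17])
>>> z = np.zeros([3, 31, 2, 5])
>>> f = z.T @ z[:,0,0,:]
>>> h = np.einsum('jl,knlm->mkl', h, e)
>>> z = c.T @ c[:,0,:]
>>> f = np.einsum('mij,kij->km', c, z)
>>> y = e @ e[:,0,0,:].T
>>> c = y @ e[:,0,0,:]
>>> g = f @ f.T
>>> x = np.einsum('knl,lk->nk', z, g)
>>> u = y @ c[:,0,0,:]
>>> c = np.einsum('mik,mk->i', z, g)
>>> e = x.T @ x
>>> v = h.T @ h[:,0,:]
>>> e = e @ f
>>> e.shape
(3, 19)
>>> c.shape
(17,)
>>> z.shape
(3, 17, 3)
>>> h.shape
(2, 31, 17)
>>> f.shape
(3, 19)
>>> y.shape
(31, 19, 17, 31)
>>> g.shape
(3, 3)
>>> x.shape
(17, 3)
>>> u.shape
(31, 19, 17, 2)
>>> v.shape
(17, 31, 17)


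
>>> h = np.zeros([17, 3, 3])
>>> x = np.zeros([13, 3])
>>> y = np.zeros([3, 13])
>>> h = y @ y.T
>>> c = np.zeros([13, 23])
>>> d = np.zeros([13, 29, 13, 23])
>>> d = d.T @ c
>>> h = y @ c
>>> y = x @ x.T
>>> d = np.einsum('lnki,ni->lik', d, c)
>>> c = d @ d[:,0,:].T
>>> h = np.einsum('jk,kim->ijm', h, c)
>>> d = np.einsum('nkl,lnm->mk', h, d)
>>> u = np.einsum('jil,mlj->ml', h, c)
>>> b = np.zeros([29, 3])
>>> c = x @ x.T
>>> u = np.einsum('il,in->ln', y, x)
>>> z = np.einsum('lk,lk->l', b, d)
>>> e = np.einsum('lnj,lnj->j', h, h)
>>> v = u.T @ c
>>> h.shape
(23, 3, 23)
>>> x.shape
(13, 3)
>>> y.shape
(13, 13)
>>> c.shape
(13, 13)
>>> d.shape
(29, 3)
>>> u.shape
(13, 3)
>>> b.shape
(29, 3)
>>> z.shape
(29,)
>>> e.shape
(23,)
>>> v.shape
(3, 13)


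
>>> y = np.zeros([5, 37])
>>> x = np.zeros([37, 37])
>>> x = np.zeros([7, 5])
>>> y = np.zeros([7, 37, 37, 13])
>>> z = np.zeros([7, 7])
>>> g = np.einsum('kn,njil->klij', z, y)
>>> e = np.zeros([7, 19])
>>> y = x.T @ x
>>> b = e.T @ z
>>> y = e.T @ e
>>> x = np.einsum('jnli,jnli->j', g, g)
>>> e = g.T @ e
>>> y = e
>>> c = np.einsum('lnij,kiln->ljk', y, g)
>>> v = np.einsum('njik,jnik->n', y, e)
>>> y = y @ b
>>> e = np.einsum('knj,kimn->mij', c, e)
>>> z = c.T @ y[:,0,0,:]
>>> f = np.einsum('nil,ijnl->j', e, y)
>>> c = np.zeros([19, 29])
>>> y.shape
(37, 37, 13, 7)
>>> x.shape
(7,)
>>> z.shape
(7, 19, 7)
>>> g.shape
(7, 13, 37, 37)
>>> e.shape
(13, 37, 7)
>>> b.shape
(19, 7)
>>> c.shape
(19, 29)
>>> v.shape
(37,)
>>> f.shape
(37,)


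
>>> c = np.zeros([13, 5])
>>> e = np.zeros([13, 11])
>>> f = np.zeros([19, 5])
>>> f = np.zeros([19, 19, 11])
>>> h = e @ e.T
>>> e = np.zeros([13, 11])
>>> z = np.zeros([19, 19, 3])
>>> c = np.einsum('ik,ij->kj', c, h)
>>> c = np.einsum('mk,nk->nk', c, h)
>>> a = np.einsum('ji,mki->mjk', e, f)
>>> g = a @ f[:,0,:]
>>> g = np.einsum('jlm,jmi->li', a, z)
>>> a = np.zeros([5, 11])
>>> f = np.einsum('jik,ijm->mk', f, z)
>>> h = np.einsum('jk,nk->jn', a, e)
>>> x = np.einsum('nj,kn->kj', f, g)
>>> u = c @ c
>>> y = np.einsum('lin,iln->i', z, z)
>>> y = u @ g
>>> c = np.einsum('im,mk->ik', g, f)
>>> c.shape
(13, 11)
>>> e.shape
(13, 11)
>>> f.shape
(3, 11)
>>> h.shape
(5, 13)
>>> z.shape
(19, 19, 3)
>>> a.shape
(5, 11)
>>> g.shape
(13, 3)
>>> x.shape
(13, 11)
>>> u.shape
(13, 13)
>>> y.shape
(13, 3)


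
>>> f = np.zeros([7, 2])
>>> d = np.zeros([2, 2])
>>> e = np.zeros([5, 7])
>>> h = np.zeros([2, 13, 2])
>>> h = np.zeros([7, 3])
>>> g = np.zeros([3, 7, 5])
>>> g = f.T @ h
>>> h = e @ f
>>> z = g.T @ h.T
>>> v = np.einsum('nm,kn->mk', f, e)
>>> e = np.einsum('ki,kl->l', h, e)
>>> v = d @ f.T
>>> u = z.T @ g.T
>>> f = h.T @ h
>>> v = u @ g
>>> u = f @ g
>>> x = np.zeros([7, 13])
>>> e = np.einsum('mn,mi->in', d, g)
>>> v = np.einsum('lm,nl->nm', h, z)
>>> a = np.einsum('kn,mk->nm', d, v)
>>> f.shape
(2, 2)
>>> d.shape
(2, 2)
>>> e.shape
(3, 2)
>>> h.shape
(5, 2)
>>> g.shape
(2, 3)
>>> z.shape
(3, 5)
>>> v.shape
(3, 2)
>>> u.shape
(2, 3)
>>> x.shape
(7, 13)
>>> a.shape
(2, 3)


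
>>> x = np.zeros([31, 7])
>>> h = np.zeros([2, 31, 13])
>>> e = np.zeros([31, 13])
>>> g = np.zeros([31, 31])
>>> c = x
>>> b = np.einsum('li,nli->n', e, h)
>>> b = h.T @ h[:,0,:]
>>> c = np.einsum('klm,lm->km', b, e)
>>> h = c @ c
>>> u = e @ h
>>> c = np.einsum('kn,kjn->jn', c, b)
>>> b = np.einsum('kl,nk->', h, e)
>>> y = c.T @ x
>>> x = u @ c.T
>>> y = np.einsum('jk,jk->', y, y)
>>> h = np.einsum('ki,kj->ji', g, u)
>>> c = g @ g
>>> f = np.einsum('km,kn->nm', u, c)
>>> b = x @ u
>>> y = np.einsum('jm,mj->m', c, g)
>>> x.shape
(31, 31)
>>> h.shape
(13, 31)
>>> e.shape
(31, 13)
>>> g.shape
(31, 31)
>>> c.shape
(31, 31)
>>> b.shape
(31, 13)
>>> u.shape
(31, 13)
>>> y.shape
(31,)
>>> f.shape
(31, 13)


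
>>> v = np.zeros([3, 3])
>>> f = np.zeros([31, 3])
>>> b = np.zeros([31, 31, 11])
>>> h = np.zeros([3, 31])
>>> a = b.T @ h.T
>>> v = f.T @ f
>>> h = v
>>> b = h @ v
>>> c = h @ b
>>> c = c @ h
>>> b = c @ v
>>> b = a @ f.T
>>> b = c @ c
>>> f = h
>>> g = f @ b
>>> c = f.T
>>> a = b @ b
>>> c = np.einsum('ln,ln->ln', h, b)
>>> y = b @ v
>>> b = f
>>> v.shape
(3, 3)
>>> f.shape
(3, 3)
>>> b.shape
(3, 3)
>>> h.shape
(3, 3)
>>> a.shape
(3, 3)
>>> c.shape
(3, 3)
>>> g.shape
(3, 3)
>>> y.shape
(3, 3)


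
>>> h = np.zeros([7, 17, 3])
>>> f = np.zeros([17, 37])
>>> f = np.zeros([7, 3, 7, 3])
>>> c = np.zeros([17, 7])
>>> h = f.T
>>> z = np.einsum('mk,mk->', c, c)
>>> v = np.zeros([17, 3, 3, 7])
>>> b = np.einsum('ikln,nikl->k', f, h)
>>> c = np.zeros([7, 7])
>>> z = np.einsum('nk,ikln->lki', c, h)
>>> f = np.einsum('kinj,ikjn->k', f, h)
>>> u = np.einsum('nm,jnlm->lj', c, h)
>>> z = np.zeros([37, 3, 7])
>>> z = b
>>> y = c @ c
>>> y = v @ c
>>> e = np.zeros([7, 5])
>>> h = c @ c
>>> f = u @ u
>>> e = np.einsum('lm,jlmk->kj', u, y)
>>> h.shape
(7, 7)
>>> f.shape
(3, 3)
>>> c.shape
(7, 7)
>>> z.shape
(3,)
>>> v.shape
(17, 3, 3, 7)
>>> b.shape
(3,)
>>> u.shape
(3, 3)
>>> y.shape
(17, 3, 3, 7)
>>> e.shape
(7, 17)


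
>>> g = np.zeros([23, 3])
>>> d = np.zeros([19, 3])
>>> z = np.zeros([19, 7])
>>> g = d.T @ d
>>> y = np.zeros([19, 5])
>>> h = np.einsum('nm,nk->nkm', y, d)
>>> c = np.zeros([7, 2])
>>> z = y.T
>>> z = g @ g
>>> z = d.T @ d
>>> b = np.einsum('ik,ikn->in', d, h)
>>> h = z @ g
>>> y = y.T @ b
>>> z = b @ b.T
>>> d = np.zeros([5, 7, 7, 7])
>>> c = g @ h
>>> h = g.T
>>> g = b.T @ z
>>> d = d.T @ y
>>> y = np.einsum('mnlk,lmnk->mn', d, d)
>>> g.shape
(5, 19)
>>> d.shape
(7, 7, 7, 5)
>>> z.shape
(19, 19)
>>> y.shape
(7, 7)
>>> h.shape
(3, 3)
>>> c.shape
(3, 3)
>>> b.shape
(19, 5)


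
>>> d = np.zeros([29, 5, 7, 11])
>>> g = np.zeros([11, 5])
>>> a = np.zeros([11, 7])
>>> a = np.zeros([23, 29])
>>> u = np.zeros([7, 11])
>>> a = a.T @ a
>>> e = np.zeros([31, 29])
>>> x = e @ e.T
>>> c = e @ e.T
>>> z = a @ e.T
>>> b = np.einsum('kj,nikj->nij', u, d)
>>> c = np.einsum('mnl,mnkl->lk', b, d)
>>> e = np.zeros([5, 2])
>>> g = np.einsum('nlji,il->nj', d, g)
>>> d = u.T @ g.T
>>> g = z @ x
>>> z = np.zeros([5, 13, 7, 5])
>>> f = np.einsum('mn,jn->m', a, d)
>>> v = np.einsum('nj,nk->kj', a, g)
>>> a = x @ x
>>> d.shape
(11, 29)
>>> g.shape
(29, 31)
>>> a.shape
(31, 31)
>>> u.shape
(7, 11)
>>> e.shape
(5, 2)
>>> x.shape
(31, 31)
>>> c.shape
(11, 7)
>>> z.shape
(5, 13, 7, 5)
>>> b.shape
(29, 5, 11)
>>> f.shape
(29,)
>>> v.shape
(31, 29)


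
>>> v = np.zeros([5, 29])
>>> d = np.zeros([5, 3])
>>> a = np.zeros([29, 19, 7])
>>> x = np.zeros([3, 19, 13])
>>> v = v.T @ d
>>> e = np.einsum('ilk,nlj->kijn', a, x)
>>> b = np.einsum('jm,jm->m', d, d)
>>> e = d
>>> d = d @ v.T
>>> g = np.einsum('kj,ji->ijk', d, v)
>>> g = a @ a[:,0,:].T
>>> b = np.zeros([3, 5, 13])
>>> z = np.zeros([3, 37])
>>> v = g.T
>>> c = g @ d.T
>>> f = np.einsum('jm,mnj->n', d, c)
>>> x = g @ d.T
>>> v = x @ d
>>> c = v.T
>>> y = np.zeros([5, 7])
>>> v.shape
(29, 19, 29)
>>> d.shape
(5, 29)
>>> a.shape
(29, 19, 7)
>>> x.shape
(29, 19, 5)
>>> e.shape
(5, 3)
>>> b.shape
(3, 5, 13)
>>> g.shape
(29, 19, 29)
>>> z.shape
(3, 37)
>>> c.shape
(29, 19, 29)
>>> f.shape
(19,)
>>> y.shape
(5, 7)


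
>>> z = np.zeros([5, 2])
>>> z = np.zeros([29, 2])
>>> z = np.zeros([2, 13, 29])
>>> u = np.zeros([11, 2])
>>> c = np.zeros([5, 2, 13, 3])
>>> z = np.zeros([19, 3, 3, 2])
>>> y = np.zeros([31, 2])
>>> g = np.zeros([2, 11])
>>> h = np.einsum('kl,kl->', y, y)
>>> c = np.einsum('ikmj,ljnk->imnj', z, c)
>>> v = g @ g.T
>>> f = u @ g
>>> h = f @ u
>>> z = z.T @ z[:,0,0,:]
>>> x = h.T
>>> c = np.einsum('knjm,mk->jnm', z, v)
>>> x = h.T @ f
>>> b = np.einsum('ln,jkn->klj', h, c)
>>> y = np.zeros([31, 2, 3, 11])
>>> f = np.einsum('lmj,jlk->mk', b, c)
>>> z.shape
(2, 3, 3, 2)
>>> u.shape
(11, 2)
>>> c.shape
(3, 3, 2)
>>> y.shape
(31, 2, 3, 11)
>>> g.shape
(2, 11)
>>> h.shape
(11, 2)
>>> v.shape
(2, 2)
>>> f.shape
(11, 2)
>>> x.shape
(2, 11)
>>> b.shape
(3, 11, 3)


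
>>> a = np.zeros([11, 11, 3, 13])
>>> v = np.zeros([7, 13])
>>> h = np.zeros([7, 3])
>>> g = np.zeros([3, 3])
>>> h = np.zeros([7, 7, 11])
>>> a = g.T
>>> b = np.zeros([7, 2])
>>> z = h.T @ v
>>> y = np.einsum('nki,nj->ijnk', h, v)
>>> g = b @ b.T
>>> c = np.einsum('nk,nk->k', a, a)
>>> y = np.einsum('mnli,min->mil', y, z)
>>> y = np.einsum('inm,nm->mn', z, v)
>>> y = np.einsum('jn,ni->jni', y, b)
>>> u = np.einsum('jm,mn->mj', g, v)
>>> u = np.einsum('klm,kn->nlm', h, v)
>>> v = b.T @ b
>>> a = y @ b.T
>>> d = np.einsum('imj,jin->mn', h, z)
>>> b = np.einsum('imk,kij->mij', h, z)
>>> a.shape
(13, 7, 7)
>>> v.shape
(2, 2)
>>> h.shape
(7, 7, 11)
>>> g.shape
(7, 7)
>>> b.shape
(7, 7, 13)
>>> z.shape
(11, 7, 13)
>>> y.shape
(13, 7, 2)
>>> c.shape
(3,)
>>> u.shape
(13, 7, 11)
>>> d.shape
(7, 13)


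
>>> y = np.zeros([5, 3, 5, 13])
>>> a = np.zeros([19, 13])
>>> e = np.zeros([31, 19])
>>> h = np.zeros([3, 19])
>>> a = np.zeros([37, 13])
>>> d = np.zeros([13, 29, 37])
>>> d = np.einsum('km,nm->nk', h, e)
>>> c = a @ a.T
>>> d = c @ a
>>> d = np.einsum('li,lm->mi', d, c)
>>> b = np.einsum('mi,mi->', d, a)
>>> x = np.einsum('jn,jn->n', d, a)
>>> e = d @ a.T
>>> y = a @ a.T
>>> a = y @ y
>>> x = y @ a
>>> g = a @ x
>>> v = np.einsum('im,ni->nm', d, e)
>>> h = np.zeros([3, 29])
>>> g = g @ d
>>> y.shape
(37, 37)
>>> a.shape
(37, 37)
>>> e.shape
(37, 37)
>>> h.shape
(3, 29)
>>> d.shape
(37, 13)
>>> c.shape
(37, 37)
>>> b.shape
()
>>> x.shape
(37, 37)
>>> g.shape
(37, 13)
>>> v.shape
(37, 13)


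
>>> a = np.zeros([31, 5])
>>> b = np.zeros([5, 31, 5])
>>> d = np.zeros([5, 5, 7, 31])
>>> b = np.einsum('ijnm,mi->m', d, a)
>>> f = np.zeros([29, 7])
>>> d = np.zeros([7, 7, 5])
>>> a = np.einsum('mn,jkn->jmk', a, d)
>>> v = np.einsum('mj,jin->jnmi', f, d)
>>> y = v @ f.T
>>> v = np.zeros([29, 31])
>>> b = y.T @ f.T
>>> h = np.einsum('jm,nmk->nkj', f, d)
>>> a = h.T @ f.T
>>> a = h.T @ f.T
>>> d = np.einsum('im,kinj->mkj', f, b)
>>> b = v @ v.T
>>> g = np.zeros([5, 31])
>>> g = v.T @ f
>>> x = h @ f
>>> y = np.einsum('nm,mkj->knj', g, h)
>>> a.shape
(29, 5, 29)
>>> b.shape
(29, 29)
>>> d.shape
(7, 29, 29)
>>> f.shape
(29, 7)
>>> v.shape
(29, 31)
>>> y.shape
(5, 31, 29)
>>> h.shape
(7, 5, 29)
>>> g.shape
(31, 7)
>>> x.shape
(7, 5, 7)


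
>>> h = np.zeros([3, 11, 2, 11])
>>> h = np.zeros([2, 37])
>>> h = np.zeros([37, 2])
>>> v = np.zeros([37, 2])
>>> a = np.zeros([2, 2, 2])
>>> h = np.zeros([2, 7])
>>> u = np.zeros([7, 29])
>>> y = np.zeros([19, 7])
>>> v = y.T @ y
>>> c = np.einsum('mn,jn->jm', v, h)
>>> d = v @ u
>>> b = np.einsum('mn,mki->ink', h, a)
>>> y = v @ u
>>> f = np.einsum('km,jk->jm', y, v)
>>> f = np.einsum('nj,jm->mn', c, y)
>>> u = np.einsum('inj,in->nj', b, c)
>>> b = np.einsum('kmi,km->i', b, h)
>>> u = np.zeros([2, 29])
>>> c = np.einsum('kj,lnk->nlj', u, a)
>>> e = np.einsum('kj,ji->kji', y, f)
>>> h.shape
(2, 7)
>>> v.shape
(7, 7)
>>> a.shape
(2, 2, 2)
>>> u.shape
(2, 29)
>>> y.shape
(7, 29)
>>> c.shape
(2, 2, 29)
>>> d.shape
(7, 29)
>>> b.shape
(2,)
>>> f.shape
(29, 2)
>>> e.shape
(7, 29, 2)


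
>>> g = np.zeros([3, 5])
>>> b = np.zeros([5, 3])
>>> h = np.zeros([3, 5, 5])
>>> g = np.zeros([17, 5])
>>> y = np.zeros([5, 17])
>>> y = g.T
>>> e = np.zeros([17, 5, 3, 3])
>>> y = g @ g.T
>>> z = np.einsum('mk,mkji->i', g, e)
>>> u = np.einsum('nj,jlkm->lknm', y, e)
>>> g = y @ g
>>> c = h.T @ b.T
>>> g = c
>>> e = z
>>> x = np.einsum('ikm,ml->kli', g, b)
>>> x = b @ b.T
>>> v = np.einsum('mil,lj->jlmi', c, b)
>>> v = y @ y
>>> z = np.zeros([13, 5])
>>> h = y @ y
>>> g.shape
(5, 5, 5)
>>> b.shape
(5, 3)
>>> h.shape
(17, 17)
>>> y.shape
(17, 17)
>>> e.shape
(3,)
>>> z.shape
(13, 5)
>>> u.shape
(5, 3, 17, 3)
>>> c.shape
(5, 5, 5)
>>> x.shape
(5, 5)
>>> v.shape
(17, 17)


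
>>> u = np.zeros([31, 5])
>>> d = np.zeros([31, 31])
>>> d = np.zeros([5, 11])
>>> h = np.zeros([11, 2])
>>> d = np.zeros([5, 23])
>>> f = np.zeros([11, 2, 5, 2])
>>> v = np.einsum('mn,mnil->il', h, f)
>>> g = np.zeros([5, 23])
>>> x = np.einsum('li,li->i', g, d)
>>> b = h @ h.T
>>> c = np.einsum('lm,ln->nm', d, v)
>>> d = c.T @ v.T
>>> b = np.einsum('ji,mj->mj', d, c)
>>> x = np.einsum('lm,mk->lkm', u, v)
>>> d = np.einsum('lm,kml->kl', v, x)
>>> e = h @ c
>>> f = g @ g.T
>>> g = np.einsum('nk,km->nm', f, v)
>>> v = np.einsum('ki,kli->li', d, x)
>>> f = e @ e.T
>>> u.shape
(31, 5)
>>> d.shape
(31, 5)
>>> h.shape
(11, 2)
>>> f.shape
(11, 11)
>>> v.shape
(2, 5)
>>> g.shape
(5, 2)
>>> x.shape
(31, 2, 5)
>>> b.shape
(2, 23)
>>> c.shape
(2, 23)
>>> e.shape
(11, 23)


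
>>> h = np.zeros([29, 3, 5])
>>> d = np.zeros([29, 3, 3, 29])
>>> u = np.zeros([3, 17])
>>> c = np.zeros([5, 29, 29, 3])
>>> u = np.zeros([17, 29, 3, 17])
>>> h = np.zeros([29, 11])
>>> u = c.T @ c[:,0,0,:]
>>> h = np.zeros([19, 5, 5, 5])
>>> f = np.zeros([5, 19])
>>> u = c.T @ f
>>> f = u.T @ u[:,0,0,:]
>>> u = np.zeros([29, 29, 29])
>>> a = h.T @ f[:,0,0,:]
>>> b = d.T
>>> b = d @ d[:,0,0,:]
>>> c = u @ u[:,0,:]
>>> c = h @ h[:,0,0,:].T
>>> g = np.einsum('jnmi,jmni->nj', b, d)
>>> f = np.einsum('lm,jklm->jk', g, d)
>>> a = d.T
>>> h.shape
(19, 5, 5, 5)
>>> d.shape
(29, 3, 3, 29)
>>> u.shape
(29, 29, 29)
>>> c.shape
(19, 5, 5, 19)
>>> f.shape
(29, 3)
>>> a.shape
(29, 3, 3, 29)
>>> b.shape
(29, 3, 3, 29)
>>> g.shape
(3, 29)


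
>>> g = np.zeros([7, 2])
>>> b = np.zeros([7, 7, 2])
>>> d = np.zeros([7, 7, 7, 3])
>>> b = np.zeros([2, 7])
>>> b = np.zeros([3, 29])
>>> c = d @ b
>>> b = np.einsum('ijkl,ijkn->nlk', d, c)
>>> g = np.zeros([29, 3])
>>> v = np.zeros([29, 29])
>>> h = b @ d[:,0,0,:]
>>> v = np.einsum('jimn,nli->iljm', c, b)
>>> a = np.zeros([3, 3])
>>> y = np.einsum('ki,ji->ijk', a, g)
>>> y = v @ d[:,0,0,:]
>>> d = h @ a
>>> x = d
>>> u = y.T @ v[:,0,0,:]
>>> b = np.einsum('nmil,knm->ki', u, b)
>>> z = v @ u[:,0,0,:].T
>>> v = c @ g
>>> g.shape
(29, 3)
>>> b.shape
(29, 3)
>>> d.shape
(29, 3, 3)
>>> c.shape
(7, 7, 7, 29)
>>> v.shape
(7, 7, 7, 3)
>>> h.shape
(29, 3, 3)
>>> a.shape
(3, 3)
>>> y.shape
(7, 3, 7, 3)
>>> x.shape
(29, 3, 3)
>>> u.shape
(3, 7, 3, 7)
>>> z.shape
(7, 3, 7, 3)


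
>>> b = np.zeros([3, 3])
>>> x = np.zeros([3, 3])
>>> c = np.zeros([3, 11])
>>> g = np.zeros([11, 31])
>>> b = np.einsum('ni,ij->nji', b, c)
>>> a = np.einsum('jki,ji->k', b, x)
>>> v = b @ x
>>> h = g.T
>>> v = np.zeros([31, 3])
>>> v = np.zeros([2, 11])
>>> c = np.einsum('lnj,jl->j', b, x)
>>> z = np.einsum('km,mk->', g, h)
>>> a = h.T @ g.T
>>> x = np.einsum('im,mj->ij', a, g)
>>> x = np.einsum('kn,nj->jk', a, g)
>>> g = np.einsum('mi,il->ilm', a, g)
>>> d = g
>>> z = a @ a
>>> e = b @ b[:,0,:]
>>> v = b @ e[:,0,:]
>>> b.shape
(3, 11, 3)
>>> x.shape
(31, 11)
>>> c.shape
(3,)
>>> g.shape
(11, 31, 11)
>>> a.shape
(11, 11)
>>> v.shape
(3, 11, 3)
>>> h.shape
(31, 11)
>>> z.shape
(11, 11)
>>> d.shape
(11, 31, 11)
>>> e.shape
(3, 11, 3)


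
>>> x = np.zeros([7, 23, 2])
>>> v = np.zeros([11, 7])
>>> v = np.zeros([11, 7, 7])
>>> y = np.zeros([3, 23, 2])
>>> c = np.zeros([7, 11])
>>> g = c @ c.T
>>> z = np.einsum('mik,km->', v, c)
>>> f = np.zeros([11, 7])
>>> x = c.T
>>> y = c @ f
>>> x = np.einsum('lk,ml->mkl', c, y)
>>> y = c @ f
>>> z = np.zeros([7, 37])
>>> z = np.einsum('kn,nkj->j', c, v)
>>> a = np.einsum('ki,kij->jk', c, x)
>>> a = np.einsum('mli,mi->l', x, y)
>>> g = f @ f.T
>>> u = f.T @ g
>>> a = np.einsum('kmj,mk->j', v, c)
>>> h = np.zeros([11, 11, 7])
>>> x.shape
(7, 11, 7)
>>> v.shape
(11, 7, 7)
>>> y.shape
(7, 7)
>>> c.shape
(7, 11)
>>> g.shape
(11, 11)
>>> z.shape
(7,)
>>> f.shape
(11, 7)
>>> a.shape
(7,)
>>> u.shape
(7, 11)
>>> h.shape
(11, 11, 7)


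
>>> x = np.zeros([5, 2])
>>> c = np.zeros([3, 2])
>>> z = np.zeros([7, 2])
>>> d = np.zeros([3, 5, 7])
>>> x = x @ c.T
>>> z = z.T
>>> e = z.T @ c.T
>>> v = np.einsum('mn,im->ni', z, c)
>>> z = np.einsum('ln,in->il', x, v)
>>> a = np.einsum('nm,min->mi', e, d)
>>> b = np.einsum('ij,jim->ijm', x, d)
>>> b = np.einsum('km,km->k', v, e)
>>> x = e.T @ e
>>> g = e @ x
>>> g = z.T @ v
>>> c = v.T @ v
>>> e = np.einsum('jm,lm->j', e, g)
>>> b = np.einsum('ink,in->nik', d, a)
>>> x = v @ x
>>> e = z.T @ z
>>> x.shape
(7, 3)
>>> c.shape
(3, 3)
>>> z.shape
(7, 5)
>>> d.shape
(3, 5, 7)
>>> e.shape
(5, 5)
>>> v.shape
(7, 3)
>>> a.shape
(3, 5)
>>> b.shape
(5, 3, 7)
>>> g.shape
(5, 3)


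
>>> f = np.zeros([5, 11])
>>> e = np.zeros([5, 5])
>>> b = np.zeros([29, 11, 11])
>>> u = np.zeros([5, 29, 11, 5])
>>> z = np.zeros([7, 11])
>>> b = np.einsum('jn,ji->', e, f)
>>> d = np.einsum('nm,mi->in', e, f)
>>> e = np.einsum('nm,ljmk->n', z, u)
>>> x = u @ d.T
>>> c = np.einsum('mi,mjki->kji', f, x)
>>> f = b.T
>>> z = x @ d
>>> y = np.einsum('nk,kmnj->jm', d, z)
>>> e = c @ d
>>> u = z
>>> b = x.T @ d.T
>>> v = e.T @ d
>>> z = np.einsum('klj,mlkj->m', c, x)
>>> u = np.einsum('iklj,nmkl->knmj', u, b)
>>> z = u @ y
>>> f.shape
()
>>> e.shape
(11, 29, 5)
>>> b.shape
(11, 11, 29, 11)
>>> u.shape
(29, 11, 11, 5)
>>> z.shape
(29, 11, 11, 29)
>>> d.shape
(11, 5)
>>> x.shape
(5, 29, 11, 11)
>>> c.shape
(11, 29, 11)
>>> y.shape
(5, 29)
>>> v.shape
(5, 29, 5)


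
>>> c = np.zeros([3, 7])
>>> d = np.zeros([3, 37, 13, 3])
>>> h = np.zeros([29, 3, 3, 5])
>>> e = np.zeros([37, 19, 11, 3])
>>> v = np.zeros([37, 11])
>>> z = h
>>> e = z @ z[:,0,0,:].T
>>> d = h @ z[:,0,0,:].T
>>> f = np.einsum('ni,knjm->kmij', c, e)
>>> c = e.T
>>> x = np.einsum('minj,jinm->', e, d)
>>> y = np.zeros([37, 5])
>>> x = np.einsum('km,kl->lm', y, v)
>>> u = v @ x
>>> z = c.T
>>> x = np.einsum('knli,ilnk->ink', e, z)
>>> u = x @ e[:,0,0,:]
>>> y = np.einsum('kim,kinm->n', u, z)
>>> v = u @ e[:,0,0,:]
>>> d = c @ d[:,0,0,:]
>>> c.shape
(29, 3, 3, 29)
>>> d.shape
(29, 3, 3, 29)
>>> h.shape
(29, 3, 3, 5)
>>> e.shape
(29, 3, 3, 29)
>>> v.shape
(29, 3, 29)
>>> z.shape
(29, 3, 3, 29)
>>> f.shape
(29, 29, 7, 3)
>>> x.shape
(29, 3, 29)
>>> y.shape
(3,)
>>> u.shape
(29, 3, 29)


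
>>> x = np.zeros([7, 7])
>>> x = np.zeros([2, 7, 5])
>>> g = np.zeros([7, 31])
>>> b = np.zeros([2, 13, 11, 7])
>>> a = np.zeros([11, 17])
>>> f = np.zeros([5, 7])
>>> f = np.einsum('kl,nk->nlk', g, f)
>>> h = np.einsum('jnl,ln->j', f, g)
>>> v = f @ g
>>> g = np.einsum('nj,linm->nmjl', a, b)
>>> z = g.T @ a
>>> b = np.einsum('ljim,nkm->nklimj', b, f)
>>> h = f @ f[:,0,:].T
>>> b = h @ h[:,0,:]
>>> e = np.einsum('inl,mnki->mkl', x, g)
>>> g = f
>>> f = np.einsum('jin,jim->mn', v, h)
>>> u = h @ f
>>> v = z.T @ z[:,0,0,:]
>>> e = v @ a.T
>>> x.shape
(2, 7, 5)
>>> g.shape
(5, 31, 7)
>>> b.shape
(5, 31, 5)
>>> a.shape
(11, 17)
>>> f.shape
(5, 31)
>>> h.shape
(5, 31, 5)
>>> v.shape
(17, 7, 17, 17)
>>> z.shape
(2, 17, 7, 17)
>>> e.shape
(17, 7, 17, 11)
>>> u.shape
(5, 31, 31)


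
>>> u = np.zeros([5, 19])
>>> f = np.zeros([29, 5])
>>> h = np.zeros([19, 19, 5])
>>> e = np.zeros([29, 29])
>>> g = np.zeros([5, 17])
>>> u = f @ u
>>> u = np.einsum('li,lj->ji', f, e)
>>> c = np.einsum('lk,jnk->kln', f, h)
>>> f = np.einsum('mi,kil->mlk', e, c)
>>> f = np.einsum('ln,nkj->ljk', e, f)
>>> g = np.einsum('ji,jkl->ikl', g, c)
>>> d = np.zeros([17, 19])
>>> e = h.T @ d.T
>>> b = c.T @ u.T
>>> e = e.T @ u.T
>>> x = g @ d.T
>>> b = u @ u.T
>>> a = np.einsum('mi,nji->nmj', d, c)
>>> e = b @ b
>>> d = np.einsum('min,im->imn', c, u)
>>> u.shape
(29, 5)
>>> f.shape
(29, 5, 19)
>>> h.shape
(19, 19, 5)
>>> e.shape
(29, 29)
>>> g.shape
(17, 29, 19)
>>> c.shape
(5, 29, 19)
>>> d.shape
(29, 5, 19)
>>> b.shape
(29, 29)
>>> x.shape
(17, 29, 17)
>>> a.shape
(5, 17, 29)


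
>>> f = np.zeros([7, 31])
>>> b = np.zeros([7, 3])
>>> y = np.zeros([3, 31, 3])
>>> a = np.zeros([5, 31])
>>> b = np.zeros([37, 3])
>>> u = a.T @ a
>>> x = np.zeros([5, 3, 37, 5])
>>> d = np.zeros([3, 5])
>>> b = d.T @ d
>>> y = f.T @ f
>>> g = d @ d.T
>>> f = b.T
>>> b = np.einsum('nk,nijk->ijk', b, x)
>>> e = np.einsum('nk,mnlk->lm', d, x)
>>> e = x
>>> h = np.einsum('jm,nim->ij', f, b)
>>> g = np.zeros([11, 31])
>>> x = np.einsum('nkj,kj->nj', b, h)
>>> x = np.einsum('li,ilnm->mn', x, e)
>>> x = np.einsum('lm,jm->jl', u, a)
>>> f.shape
(5, 5)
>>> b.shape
(3, 37, 5)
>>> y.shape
(31, 31)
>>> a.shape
(5, 31)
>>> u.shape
(31, 31)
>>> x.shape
(5, 31)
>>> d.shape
(3, 5)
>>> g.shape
(11, 31)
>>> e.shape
(5, 3, 37, 5)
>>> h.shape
(37, 5)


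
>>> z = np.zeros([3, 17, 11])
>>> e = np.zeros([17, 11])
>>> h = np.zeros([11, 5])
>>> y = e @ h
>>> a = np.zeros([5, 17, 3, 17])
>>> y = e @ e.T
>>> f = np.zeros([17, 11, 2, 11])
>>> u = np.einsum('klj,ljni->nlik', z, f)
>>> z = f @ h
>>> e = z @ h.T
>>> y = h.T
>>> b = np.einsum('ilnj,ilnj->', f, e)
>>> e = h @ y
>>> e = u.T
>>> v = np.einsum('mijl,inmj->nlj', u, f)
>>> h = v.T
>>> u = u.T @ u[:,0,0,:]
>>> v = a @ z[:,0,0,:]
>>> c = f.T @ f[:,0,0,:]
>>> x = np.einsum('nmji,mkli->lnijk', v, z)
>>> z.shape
(17, 11, 2, 5)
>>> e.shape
(3, 11, 17, 2)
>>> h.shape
(11, 3, 11)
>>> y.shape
(5, 11)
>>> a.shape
(5, 17, 3, 17)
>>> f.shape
(17, 11, 2, 11)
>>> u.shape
(3, 11, 17, 3)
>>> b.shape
()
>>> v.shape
(5, 17, 3, 5)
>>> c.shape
(11, 2, 11, 11)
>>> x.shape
(2, 5, 5, 3, 11)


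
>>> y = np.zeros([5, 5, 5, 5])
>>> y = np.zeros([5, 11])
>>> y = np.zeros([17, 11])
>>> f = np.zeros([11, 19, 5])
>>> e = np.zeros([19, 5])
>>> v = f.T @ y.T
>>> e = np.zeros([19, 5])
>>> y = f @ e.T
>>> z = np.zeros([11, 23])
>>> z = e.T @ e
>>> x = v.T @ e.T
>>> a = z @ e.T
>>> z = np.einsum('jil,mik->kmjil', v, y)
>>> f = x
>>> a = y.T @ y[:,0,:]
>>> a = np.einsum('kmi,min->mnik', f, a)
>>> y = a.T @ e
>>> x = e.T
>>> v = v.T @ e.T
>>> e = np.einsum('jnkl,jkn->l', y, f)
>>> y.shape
(17, 19, 19, 5)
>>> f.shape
(17, 19, 19)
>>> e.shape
(5,)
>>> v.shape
(17, 19, 19)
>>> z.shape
(19, 11, 5, 19, 17)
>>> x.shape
(5, 19)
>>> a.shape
(19, 19, 19, 17)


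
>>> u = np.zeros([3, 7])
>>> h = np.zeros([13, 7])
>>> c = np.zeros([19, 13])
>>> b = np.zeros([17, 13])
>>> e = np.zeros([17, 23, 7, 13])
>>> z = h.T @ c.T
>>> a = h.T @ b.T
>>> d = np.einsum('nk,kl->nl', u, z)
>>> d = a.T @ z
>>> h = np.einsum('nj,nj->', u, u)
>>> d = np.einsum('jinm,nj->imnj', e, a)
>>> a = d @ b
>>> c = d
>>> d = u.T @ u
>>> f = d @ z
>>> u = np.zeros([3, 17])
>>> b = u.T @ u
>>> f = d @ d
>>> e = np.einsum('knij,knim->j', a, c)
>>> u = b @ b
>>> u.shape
(17, 17)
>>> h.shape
()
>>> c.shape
(23, 13, 7, 17)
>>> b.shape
(17, 17)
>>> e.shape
(13,)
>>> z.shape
(7, 19)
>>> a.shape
(23, 13, 7, 13)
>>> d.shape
(7, 7)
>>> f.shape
(7, 7)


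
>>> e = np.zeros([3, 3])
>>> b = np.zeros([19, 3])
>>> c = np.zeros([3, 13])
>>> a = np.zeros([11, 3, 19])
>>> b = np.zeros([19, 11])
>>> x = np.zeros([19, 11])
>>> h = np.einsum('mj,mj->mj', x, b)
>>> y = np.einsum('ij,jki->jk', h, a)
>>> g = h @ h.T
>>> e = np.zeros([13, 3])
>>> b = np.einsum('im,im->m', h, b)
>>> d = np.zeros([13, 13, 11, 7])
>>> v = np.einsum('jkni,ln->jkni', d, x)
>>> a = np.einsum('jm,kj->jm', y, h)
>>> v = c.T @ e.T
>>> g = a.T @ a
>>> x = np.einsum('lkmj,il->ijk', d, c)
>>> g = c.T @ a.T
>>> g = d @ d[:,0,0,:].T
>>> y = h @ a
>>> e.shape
(13, 3)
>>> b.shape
(11,)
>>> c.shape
(3, 13)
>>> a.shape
(11, 3)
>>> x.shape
(3, 7, 13)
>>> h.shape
(19, 11)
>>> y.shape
(19, 3)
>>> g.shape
(13, 13, 11, 13)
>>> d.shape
(13, 13, 11, 7)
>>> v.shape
(13, 13)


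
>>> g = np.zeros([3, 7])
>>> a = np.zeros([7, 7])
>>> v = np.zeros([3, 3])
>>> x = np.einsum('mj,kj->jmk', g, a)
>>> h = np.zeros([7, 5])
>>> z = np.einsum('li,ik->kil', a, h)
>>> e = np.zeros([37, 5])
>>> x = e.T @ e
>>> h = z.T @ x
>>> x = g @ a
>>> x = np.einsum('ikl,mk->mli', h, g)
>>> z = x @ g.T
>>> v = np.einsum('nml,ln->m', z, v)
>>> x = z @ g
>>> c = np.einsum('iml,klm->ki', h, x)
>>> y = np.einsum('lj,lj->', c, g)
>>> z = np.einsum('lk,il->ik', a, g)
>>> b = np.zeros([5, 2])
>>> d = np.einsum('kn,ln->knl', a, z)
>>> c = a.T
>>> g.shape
(3, 7)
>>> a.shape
(7, 7)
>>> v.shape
(5,)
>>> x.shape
(3, 5, 7)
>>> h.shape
(7, 7, 5)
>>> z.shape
(3, 7)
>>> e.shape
(37, 5)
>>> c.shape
(7, 7)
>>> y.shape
()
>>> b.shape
(5, 2)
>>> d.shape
(7, 7, 3)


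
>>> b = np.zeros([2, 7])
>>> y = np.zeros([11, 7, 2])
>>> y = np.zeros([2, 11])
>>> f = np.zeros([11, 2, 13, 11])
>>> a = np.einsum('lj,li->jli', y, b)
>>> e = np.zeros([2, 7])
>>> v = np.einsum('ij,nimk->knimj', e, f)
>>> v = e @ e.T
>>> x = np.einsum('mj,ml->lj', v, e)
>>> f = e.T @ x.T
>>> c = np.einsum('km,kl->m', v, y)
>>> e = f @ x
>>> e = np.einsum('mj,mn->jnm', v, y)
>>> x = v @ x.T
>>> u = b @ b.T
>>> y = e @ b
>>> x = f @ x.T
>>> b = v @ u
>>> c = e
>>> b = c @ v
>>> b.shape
(2, 11, 2)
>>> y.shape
(2, 11, 7)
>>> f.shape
(7, 7)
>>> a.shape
(11, 2, 7)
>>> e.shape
(2, 11, 2)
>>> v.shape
(2, 2)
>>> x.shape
(7, 2)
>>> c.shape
(2, 11, 2)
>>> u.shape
(2, 2)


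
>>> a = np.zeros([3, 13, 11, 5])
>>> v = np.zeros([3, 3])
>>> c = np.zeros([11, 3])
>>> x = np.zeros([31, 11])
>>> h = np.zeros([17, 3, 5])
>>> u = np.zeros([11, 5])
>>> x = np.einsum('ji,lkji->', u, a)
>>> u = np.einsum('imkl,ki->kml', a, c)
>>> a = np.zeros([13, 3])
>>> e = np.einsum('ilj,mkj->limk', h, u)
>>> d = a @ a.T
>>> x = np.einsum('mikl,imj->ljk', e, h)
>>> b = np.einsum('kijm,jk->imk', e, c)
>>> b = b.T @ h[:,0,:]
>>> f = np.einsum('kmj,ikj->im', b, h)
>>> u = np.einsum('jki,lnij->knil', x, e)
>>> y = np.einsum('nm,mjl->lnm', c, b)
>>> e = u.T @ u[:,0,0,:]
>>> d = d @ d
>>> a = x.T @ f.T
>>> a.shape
(11, 5, 17)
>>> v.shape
(3, 3)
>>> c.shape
(11, 3)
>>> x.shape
(13, 5, 11)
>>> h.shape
(17, 3, 5)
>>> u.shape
(5, 17, 11, 3)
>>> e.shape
(3, 11, 17, 3)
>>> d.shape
(13, 13)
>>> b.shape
(3, 13, 5)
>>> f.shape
(17, 13)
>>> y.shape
(5, 11, 3)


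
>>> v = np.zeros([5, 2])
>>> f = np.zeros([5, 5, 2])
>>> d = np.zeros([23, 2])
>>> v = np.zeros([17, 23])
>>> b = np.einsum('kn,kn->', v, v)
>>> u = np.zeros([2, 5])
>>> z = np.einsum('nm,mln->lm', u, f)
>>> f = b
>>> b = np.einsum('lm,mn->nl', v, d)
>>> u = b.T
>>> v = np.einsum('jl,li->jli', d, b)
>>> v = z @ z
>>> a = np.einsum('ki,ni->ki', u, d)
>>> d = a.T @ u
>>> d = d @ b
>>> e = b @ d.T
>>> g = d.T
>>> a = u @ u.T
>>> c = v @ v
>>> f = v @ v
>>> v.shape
(5, 5)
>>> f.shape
(5, 5)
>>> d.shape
(2, 17)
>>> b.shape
(2, 17)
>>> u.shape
(17, 2)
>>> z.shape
(5, 5)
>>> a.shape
(17, 17)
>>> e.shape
(2, 2)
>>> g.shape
(17, 2)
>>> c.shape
(5, 5)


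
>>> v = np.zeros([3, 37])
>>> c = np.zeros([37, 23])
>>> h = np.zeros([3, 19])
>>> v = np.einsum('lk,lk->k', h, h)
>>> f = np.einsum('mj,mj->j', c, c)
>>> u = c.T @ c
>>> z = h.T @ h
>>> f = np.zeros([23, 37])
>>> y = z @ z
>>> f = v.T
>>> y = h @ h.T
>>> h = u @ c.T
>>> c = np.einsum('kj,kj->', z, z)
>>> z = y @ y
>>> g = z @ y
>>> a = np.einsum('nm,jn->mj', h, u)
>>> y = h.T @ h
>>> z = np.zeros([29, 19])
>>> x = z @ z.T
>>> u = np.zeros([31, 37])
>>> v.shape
(19,)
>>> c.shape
()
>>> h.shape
(23, 37)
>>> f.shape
(19,)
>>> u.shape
(31, 37)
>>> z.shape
(29, 19)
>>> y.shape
(37, 37)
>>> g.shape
(3, 3)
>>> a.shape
(37, 23)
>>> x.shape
(29, 29)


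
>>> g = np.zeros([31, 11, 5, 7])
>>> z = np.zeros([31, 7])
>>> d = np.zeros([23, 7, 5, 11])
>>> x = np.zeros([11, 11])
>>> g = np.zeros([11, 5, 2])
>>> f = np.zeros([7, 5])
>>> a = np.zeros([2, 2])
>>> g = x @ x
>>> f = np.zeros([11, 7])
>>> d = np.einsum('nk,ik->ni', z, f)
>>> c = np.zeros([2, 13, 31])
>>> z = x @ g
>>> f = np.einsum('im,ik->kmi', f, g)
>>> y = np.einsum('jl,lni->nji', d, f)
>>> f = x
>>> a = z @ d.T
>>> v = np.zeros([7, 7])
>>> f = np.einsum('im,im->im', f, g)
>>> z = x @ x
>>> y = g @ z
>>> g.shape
(11, 11)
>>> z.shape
(11, 11)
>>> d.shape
(31, 11)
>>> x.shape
(11, 11)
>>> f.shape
(11, 11)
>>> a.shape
(11, 31)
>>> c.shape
(2, 13, 31)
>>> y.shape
(11, 11)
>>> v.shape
(7, 7)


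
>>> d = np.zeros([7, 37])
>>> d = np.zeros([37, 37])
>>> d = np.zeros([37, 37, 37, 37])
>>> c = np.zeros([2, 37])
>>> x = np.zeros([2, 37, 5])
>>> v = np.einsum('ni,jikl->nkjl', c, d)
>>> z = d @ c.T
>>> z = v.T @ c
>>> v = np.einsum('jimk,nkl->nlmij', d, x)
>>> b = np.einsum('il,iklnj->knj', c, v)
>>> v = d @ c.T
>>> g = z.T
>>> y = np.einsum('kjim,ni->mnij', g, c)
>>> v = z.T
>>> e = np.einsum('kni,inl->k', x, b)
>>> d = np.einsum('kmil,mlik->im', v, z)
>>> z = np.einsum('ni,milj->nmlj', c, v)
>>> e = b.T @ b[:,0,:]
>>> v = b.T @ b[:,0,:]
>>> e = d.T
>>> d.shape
(37, 37)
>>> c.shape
(2, 37)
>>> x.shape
(2, 37, 5)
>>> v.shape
(37, 37, 37)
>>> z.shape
(2, 37, 37, 37)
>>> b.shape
(5, 37, 37)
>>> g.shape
(37, 37, 37, 37)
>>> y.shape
(37, 2, 37, 37)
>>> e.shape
(37, 37)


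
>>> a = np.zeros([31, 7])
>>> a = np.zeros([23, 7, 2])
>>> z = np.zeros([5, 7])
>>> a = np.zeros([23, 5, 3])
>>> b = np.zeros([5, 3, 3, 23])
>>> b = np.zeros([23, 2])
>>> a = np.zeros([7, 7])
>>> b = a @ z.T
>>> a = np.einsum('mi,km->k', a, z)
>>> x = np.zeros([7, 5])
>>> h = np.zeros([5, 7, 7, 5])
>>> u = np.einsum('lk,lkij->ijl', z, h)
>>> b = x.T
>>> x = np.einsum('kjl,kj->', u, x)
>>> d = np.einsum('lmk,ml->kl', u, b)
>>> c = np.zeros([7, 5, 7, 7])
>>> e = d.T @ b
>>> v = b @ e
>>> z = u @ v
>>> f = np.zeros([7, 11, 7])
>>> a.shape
(5,)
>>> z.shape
(7, 5, 7)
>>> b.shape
(5, 7)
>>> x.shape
()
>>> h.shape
(5, 7, 7, 5)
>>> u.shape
(7, 5, 5)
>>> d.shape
(5, 7)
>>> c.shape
(7, 5, 7, 7)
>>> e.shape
(7, 7)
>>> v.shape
(5, 7)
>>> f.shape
(7, 11, 7)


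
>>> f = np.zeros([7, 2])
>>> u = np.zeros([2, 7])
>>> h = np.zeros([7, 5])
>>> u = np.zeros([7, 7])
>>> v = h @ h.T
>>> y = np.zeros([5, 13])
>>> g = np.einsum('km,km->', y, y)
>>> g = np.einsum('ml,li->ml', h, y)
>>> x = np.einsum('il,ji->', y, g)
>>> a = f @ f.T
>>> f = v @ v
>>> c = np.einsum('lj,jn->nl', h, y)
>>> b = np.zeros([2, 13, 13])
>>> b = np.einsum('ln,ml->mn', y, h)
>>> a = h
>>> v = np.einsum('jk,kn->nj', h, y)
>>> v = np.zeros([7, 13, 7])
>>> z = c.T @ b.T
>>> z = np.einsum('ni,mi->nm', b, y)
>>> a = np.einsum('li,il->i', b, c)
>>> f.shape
(7, 7)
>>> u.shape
(7, 7)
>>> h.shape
(7, 5)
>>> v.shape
(7, 13, 7)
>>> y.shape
(5, 13)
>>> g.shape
(7, 5)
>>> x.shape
()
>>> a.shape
(13,)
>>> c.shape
(13, 7)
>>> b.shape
(7, 13)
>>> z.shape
(7, 5)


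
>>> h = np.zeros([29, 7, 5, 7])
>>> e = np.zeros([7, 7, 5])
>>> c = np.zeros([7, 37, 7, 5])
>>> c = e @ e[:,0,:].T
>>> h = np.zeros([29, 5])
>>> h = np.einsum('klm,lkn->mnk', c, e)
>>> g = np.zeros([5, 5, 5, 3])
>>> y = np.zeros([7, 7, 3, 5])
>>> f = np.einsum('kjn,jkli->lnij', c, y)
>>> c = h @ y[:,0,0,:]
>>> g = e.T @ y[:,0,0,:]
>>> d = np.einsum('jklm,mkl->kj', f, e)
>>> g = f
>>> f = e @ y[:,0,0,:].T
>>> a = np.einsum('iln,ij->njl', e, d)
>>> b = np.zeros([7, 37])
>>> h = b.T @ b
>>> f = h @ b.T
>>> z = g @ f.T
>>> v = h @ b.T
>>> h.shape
(37, 37)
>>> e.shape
(7, 7, 5)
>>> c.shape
(7, 5, 5)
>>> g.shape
(3, 7, 5, 7)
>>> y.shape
(7, 7, 3, 5)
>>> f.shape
(37, 7)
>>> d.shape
(7, 3)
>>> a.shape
(5, 3, 7)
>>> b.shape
(7, 37)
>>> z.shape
(3, 7, 5, 37)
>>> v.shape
(37, 7)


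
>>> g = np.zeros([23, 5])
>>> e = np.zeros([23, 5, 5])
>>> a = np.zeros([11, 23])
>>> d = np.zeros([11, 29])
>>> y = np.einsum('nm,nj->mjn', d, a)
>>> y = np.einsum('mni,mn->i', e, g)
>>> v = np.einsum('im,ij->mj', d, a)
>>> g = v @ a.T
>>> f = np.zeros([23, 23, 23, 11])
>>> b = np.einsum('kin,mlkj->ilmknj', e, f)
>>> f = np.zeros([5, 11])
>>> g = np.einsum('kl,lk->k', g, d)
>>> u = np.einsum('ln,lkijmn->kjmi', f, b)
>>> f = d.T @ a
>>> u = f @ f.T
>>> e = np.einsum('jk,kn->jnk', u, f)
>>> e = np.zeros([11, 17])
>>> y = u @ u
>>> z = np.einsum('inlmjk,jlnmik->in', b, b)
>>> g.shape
(29,)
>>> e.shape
(11, 17)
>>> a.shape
(11, 23)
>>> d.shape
(11, 29)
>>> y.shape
(29, 29)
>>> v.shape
(29, 23)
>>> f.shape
(29, 23)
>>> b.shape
(5, 23, 23, 23, 5, 11)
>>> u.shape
(29, 29)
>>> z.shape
(5, 23)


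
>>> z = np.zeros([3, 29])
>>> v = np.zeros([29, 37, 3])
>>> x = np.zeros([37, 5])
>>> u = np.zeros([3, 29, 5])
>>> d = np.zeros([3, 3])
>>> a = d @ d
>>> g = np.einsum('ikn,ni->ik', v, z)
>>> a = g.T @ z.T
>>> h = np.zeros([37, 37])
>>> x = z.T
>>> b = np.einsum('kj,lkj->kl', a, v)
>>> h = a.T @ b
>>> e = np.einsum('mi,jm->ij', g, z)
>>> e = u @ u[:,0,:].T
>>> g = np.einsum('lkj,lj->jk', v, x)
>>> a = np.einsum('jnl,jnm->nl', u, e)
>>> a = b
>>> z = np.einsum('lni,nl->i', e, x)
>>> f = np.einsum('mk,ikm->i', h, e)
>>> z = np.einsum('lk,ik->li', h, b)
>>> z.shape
(3, 37)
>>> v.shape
(29, 37, 3)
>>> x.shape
(29, 3)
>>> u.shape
(3, 29, 5)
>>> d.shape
(3, 3)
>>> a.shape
(37, 29)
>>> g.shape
(3, 37)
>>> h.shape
(3, 29)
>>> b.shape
(37, 29)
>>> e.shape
(3, 29, 3)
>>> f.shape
(3,)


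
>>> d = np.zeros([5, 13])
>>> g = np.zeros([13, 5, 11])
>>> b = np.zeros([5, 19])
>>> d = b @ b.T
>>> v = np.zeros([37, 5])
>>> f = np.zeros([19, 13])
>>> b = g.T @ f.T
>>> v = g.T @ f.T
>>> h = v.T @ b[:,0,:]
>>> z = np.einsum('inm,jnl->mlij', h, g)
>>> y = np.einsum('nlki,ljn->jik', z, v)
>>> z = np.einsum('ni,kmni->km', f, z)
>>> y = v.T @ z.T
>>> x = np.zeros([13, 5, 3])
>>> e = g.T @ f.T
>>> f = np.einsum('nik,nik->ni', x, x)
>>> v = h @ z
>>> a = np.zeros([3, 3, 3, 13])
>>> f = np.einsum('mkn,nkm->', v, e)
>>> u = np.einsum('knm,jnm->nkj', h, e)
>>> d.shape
(5, 5)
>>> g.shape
(13, 5, 11)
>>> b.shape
(11, 5, 19)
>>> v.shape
(19, 5, 11)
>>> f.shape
()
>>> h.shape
(19, 5, 19)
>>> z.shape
(19, 11)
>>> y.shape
(19, 5, 19)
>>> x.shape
(13, 5, 3)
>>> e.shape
(11, 5, 19)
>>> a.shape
(3, 3, 3, 13)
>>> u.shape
(5, 19, 11)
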